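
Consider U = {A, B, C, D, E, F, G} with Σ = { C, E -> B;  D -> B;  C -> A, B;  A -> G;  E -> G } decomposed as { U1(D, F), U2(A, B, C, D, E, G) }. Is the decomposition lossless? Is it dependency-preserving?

Lossless test: (D)⁺ = {B, D}, which is a superkey of neither fragment — lossy.
Dependency preservation: every FD's attributes lie within a single fragment, so each can be enforced locally — preserved.

lossy but dependency-preserving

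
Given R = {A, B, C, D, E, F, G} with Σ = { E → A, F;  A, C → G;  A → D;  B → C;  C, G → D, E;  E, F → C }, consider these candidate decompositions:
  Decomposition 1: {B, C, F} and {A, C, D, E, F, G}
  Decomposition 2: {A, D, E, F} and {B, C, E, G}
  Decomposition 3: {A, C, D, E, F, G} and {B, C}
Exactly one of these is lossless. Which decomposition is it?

Decomposition 2

Decomposition 1: common = {C, F}, closure = {C, F} → lossy.
Decomposition 2: common = {E}, closure = {A, C, D, E, F, G} → lossless.
Decomposition 3: common = {C}, closure = {C} → lossy.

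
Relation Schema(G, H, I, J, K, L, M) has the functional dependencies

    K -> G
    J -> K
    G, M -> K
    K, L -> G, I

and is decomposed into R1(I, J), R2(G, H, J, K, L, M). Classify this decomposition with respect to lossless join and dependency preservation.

lossy and not dependency-preserving

Lossless test: (J)⁺ = {G, J, K}, which is a superkey of neither fragment — lossy.
Dependency preservation: the restricted closure of {K, L} across the fragments never reaches {G, I}, so K, L → G, I cannot be enforced without a join — not preserved.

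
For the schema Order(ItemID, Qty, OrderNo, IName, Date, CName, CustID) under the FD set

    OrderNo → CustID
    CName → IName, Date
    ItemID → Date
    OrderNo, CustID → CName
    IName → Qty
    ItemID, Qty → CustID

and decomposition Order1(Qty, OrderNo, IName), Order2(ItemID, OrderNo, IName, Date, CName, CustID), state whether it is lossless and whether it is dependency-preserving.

Lossless test: (OrderNo, IName)⁺ = {Qty, OrderNo, IName, Date, CName, CustID}, which contains all of one fragment — lossless.
Dependency preservation: the restricted closure of {ItemID, Qty} across the fragments never reaches {CustID}, so ItemID, Qty → CustID cannot be enforced without a join — not preserved.

lossless but not dependency-preserving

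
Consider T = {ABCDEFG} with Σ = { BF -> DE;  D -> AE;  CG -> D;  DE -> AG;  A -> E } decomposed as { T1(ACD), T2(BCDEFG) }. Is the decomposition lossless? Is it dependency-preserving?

Lossless test: (CD)⁺ = {ACDEG}, which contains all of one fragment — lossless.
Dependency preservation: the restricted closure of {A} across the fragments never reaches {E}, so A → E cannot be enforced without a join — not preserved.

lossless but not dependency-preserving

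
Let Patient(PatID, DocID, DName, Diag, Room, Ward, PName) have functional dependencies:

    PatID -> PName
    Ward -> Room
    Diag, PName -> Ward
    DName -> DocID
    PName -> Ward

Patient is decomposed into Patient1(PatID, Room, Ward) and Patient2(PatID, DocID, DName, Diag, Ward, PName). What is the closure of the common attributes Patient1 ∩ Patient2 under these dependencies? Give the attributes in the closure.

PatID, Room, Ward, PName

Patient1 ∩ Patient2 = {PatID, Ward}.
PatID → PName applies, adding PName
Ward → Room applies, adding Room
Closure: {PatID, Room, Ward, PName}.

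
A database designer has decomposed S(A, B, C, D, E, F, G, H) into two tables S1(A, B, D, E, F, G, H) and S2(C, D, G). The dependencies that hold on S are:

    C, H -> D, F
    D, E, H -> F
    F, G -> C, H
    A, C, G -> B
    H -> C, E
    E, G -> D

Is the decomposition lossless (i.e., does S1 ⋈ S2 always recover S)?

Common attributes: S1 ∩ S2 = {D, G}.
No dependency enlarges {D, G}, so (D, G)⁺ = {D, G}.
The closure contains neither all of S1 = {A, B, D, E, F, G, H} nor all of S2 = {C, D, G}, so the common attributes are not a superkey of either fragment. The join is lossy.

No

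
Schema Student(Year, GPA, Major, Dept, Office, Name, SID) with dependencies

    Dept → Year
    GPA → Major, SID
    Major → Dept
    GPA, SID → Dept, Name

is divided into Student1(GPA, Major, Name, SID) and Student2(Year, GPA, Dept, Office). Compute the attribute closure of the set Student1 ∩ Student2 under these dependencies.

Student1 ∩ Student2 = {GPA}.
GPA → Major, SID applies, adding Major, SID
Major → Dept applies, adding Dept
GPA, SID → Dept, Name applies, adding Name
Dept → Year applies, adding Year
Closure: {Year, GPA, Major, Dept, Name, SID}.

Year, GPA, Major, Dept, Name, SID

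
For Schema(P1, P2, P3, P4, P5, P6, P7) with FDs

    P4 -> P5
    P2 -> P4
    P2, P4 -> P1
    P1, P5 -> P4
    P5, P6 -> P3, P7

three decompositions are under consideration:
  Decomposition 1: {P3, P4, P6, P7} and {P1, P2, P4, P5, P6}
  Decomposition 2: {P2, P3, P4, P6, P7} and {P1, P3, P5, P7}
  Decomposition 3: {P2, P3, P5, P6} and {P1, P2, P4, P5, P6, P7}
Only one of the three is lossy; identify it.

Decomposition 1: common = {P4, P6}, closure = {P3, P4, P5, P6, P7} → lossless.
Decomposition 2: common = {P3, P7}, closure = {P3, P7} → lossy.
Decomposition 3: common = {P2, P5, P6}, closure = {P1, P2, P3, P4, P5, P6, P7} → lossless.

Decomposition 2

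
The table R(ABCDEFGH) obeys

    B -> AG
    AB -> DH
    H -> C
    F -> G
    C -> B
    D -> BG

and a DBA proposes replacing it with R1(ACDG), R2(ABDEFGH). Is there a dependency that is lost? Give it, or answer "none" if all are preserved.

none

B → AG lies within R2.
AB → DH lies within R2.
H → C: restricted closure across fragments reaches C.
F → G lies within R2.
C → B: restricted closure across fragments reaches B.
D → BG lies within R2.
Every dependency is enforceable on the fragments, so the decomposition is dependency-preserving.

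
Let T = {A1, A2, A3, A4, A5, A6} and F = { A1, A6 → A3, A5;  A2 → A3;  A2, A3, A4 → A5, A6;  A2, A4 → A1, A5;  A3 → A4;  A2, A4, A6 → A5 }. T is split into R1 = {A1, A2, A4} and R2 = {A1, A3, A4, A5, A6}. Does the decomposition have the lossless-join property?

Common attributes: R1 ∩ R2 = {A1, A4}.
No dependency enlarges {A1, A4}, so (A1, A4)⁺ = {A1, A4}.
The closure contains neither all of R1 = {A1, A2, A4} nor all of R2 = {A1, A3, A4, A5, A6}, so the common attributes are not a superkey of either fragment. The join is lossy.

No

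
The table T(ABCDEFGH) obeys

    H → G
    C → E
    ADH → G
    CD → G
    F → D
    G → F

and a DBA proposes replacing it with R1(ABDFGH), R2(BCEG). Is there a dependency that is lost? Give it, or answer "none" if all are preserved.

Check CD → G: no single fragment contains all of {CDG}, and the restricted closure of {CD} across the fragments never reaches {G}.
H → G is preserved.
C → E is preserved.
ADH → G is preserved.
F → D is preserved.
G → F is preserved.

CD → G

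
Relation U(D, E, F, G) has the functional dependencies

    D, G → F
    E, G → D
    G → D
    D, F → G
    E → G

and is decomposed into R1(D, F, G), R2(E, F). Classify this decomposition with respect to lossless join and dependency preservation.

lossy and not dependency-preserving

Lossless test: (F)⁺ = {F}, which is a superkey of neither fragment — lossy.
Dependency preservation: the restricted closure of {E} across the fragments never reaches {G}, so E → G cannot be enforced without a join — not preserved.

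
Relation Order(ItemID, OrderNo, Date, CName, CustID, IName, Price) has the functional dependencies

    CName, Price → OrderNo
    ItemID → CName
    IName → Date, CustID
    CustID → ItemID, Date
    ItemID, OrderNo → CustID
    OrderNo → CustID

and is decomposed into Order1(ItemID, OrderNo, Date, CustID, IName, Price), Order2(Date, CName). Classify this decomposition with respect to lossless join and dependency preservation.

Lossless test: (Date)⁺ = {Date}, which is a superkey of neither fragment — lossy.
Dependency preservation: the restricted closure of {CName, Price} across the fragments never reaches {OrderNo}, so CName, Price → OrderNo cannot be enforced without a join — not preserved.

lossy and not dependency-preserving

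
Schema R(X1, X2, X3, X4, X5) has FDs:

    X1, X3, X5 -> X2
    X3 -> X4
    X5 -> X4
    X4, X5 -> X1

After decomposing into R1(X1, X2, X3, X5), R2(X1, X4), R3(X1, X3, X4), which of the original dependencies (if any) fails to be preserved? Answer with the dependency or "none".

Check X5 → X4: no single fragment contains all of {X4, X5}, and the restricted closure of {X5} across the fragments never reaches {X4}.
X1, X3, X5 → X2 is preserved.
X3 → X4 is preserved.
X4, X5 → X1 is preserved.

X5 -> X4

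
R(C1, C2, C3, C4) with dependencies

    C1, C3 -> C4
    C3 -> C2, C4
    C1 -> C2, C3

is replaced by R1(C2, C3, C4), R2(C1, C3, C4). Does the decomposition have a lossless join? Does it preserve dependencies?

Lossless test: (C3, C4)⁺ = {C2, C3, C4}, which contains all of one fragment — lossless.
Dependency preservation: C1 → C2, C3 is not contained in any single fragment, but the restricted closure of its left-hand side across the fragments still reaches the right-hand side; the remaining FDs each lie inside some fragment. All dependencies are preserved.

lossless and dependency-preserving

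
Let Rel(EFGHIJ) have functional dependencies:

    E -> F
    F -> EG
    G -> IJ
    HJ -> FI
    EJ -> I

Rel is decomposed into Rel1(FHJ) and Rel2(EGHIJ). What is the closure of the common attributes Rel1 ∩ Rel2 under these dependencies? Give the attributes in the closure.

Rel1 ∩ Rel2 = {HJ}.
HJ → FI applies, adding FI
F → EG applies, adding EG
Closure: {EFGHIJ}.

EFGHIJ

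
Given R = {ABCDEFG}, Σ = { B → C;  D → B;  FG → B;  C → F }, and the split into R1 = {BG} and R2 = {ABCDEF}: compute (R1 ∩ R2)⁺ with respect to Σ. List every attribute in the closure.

BCF

R1 ∩ R2 = {B}.
B → C applies, adding C
C → F applies, adding F
Closure: {BCF}.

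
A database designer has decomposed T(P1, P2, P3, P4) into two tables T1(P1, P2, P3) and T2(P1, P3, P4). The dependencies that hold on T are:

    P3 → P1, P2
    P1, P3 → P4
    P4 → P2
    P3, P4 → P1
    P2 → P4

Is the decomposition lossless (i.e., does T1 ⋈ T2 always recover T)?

Common attributes: T1 ∩ T2 = {P1, P3}.
Closure of {P1, P3}: P3 → P1, P2 applies, adding P2; P1, P3 → P4 applies, adding P4. So (P1, P3)⁺ = {P1, P2, P3, P4}.
This closure contains every attribute of T1, so T1 ∩ T2 → T1. The join is lossless.

Yes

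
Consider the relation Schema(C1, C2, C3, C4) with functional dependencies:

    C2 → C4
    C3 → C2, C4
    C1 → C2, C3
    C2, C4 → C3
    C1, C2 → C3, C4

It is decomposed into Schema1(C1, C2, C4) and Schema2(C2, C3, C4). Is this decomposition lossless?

Common attributes: Schema1 ∩ Schema2 = {C2, C4}.
Closure of {C2, C4}: C2, C4 → C3 applies, adding C3. So (C2, C4)⁺ = {C2, C3, C4}.
This closure contains every attribute of Schema2, so Schema1 ∩ Schema2 → Schema2. The join is lossless.

Yes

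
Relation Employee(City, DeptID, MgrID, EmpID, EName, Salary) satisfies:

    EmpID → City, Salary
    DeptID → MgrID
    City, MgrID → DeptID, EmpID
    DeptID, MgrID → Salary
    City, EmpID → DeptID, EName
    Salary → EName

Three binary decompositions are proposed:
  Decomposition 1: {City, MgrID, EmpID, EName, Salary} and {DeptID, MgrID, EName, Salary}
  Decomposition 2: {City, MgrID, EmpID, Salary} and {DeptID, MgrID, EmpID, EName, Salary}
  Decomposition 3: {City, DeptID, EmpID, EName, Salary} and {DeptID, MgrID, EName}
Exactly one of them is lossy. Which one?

Decomposition 1: common = {MgrID, EName, Salary}, closure = {MgrID, EName, Salary} → lossy.
Decomposition 2: common = {MgrID, EmpID, Salary}, closure = {City, DeptID, MgrID, EmpID, EName, Salary} → lossless.
Decomposition 3: common = {DeptID, EName}, closure = {DeptID, MgrID, EName, Salary} → lossless.

Decomposition 1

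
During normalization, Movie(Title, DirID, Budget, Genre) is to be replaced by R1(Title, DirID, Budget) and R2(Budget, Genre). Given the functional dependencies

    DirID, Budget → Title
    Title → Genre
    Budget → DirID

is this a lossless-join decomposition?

Common attributes: R1 ∩ R2 = {Budget}.
Closure of {Budget}: Budget → DirID applies, adding DirID; DirID, Budget → Title applies, adding Title; Title → Genre applies, adding Genre. So (Budget)⁺ = {Title, DirID, Budget, Genre}.
This closure contains every attribute of R1, so R1 ∩ R2 → R1. The join is lossless.

Yes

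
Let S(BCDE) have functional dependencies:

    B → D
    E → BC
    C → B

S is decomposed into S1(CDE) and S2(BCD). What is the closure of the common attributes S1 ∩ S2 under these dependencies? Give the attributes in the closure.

BCD

S1 ∩ S2 = {CD}.
C → B applies, adding B
Closure: {BCD}.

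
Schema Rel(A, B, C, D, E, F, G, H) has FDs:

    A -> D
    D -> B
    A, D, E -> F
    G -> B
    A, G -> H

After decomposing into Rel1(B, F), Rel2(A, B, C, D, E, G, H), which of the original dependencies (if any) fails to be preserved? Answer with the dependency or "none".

Check A, D, E → F: no single fragment contains all of {A, D, E, F}, and the restricted closure of {A, D, E} across the fragments never reaches {F}.
A → D is preserved.
D → B is preserved.
G → B is preserved.
A, G → H is preserved.

A, D, E -> F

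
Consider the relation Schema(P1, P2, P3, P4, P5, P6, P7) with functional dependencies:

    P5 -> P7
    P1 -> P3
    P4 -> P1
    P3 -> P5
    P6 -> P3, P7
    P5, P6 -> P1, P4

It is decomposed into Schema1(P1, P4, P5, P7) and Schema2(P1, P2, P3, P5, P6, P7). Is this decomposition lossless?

Common attributes: Schema1 ∩ Schema2 = {P1, P5, P7}.
Closure of {P1, P5, P7}: P1 → P3 applies, adding P3. So (P1, P5, P7)⁺ = {P1, P3, P5, P7}.
The closure contains neither all of Schema1 = {P1, P4, P5, P7} nor all of Schema2 = {P1, P2, P3, P5, P6, P7}, so the common attributes are not a superkey of either fragment. The join is lossy.

No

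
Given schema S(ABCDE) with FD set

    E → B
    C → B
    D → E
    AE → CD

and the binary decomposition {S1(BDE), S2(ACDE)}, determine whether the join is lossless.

Yes

Common attributes: S1 ∩ S2 = {DE}.
Closure of {DE}: E → B applies, adding B. So (DE)⁺ = {BDE}.
This closure contains every attribute of S1, so S1 ∩ S2 → S1. The join is lossless.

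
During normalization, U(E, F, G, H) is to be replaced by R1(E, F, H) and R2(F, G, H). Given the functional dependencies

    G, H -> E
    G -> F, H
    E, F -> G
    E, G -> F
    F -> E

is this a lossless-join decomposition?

Common attributes: R1 ∩ R2 = {F, H}.
Closure of {F, H}: F → E applies, adding E; E, F → G applies, adding G. So (F, H)⁺ = {E, F, G, H}.
This closure contains every attribute of R1, so R1 ∩ R2 → R1. The join is lossless.

Yes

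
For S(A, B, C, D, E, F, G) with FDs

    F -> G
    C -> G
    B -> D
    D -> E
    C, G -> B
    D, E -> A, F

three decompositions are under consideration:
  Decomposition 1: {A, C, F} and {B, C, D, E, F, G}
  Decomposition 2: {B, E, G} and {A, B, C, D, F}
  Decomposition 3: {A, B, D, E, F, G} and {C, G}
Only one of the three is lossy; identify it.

Decomposition 3

Decomposition 1: common = {C, F}, closure = {A, B, C, D, E, F, G} → lossless.
Decomposition 2: common = {B}, closure = {A, B, D, E, F, G} → lossless.
Decomposition 3: common = {G}, closure = {G} → lossy.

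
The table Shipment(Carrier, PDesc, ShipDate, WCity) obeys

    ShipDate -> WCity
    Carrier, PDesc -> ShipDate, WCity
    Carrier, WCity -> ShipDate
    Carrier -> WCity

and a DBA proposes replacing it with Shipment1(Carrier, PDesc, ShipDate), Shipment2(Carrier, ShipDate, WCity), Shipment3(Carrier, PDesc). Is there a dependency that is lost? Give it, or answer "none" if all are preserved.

ShipDate → WCity lies within Shipment2.
Carrier, PDesc → ShipDate, WCity: restricted closure across fragments reaches ShipDate, WCity.
Carrier, WCity → ShipDate lies within Shipment2.
Carrier → WCity lies within Shipment2.
Every dependency is enforceable on the fragments, so the decomposition is dependency-preserving.

none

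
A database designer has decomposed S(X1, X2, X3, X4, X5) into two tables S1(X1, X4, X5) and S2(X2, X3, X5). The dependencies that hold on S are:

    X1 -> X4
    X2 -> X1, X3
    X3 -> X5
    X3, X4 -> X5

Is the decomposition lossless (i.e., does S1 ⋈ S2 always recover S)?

Common attributes: S1 ∩ S2 = {X5}.
No dependency enlarges {X5}, so (X5)⁺ = {X5}.
The closure contains neither all of S1 = {X1, X4, X5} nor all of S2 = {X2, X3, X5}, so the common attributes are not a superkey of either fragment. The join is lossy.

No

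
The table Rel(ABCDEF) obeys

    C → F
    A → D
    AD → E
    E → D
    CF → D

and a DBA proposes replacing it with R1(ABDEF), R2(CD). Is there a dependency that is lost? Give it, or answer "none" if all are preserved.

C → F

Check C → F: no single fragment contains all of {CF}, and the restricted closure of {C} across the fragments never reaches {F}.
A → D is preserved.
AD → E is preserved.
E → D is preserved.
CF → D is preserved.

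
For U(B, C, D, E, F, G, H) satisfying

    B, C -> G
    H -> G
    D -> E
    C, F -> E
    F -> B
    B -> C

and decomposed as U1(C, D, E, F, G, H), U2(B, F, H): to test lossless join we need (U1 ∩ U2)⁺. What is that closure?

U1 ∩ U2 = {F, H}.
H → G applies, adding G
F → B applies, adding B
B → C applies, adding C
C, F → E applies, adding E
Closure: {B, C, E, F, G, H}.

B, C, E, F, G, H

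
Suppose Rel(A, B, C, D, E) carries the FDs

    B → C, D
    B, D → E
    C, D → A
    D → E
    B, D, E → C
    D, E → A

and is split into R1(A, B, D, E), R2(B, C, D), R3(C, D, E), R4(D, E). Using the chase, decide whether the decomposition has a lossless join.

Yes

Chase test. Columns are A, B, C, D, E; row i has aⱼ where attribute j ∈ Ri, else bᵢⱼ.
Initial tableau (one row per fragment):
  row 1: a1 a2 b13 a4 a5
  row 2: b21 a2 a3 a4 b25
  row 3: b31 b32 a3 a4 a5
  row 4: b41 b42 b43 a4 a5
Rows 1 and 2 agree on B; apply B→C, D and equate their C, D entries.
Rows 1 and 2 agree on B, D; apply B, D→E and equate their E entries.
Rows 1 and 2 agree on C, D; apply C, D→A and equate their A entries.
Rows 1 and 3 agree on C, D; apply C, D→A and equate their A entries.
Rows 1 and 4 agree on D, E; apply D, E→A and equate their A entries.
Row 1 is now all distinguished symbols — the join is lossless.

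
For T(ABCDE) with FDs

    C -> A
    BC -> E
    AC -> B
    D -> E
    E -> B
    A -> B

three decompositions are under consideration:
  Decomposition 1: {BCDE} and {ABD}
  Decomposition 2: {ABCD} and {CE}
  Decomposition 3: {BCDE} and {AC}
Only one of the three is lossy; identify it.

Decomposition 1

Decomposition 1: common = {BD}, closure = {BDE} → lossy.
Decomposition 2: common = {C}, closure = {ABCE} → lossless.
Decomposition 3: common = {C}, closure = {ABCE} → lossless.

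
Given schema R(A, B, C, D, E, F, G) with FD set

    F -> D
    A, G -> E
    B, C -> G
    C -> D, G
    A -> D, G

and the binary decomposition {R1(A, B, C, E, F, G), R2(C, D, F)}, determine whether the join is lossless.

Yes

Common attributes: R1 ∩ R2 = {C, F}.
Closure of {C, F}: F → D applies, adding D; C → D, G applies, adding G. So (C, F)⁺ = {C, D, F, G}.
This closure contains every attribute of R2, so R1 ∩ R2 → R2. The join is lossless.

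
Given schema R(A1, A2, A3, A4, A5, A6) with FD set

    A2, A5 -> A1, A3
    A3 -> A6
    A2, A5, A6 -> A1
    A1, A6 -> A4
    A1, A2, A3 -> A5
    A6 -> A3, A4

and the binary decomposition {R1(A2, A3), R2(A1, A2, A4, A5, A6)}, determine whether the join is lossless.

No

Common attributes: R1 ∩ R2 = {A2}.
No dependency enlarges {A2}, so (A2)⁺ = {A2}.
The closure contains neither all of R1 = {A2, A3} nor all of R2 = {A1, A2, A4, A5, A6}, so the common attributes are not a superkey of either fragment. The join is lossy.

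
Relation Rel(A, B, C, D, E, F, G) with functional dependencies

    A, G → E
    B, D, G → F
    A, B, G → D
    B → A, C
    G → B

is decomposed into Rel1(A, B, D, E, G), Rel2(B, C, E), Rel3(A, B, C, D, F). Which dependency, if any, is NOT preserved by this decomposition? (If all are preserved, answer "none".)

B, D, G → F

Check B, D, G → F: no single fragment contains all of {B, D, F, G}, and the restricted closure of {B, D, G} across the fragments never reaches {F}.
A, G → E is preserved.
A, B, G → D is preserved.
B → A, C is preserved.
G → B is preserved.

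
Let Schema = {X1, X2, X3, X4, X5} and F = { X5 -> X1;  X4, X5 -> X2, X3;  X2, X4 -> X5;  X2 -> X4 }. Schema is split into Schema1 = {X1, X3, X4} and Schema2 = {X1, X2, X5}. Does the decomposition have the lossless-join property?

Common attributes: Schema1 ∩ Schema2 = {X1}.
No dependency enlarges {X1}, so (X1)⁺ = {X1}.
The closure contains neither all of Schema1 = {X1, X3, X4} nor all of Schema2 = {X1, X2, X5}, so the common attributes are not a superkey of either fragment. The join is lossy.

No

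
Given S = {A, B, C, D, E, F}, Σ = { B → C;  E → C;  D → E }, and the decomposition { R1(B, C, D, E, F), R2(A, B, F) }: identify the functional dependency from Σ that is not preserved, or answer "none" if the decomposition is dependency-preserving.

none

B → C lies within R1.
E → C lies within R1.
D → E lies within R1.
Every dependency is enforceable on the fragments, so the decomposition is dependency-preserving.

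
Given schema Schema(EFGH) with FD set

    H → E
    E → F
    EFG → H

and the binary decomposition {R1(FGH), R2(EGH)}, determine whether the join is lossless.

Yes

Common attributes: R1 ∩ R2 = {GH}.
Closure of {GH}: H → E applies, adding E; E → F applies, adding F. So (GH)⁺ = {EFGH}.
This closure contains every attribute of R1, so R1 ∩ R2 → R1. The join is lossless.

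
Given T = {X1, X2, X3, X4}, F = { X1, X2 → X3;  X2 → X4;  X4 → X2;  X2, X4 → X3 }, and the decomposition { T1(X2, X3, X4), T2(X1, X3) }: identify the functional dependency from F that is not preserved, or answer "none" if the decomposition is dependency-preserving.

none

X1, X2 → X3: restricted closure across fragments reaches X3.
X2 → X4 lies within T1.
X4 → X2 lies within T1.
X2, X4 → X3 lies within T1.
Every dependency is enforceable on the fragments, so the decomposition is dependency-preserving.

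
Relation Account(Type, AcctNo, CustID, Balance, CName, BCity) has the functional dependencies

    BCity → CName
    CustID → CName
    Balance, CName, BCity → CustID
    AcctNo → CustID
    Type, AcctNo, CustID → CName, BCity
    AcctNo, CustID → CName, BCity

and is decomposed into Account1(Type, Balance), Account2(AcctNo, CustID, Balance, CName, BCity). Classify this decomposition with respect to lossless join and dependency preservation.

lossy but dependency-preserving

Lossless test: (Balance)⁺ = {Balance}, which is a superkey of neither fragment — lossy.
Dependency preservation: Type, AcctNo, CustID → CName, BCity is not contained in any single fragment, but the restricted closure of its left-hand side across the fragments still reaches the right-hand side; the remaining FDs each lie inside some fragment. All dependencies are preserved.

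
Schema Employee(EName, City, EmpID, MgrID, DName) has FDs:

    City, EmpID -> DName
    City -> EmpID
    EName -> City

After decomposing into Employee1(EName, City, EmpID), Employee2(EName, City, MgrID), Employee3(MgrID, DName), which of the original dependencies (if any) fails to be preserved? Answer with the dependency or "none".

City, EmpID -> DName

Check City, EmpID → DName: no single fragment contains all of {City, EmpID, DName}, and the restricted closure of {City, EmpID} across the fragments never reaches {DName}.
City → EmpID is preserved.
EName → City is preserved.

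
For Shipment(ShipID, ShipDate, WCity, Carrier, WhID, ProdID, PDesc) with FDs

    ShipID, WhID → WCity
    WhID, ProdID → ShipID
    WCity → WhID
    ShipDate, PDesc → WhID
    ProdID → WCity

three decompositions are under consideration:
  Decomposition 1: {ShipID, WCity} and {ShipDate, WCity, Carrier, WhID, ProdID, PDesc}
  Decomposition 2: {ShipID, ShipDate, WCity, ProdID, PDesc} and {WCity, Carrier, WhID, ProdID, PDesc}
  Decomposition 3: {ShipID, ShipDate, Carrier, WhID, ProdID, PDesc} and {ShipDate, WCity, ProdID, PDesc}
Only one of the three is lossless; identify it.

Decomposition 1: common = {WCity}, closure = {WCity, WhID} → lossy.
Decomposition 2: common = {WCity, ProdID, PDesc}, closure = {ShipID, WCity, WhID, ProdID, PDesc} → lossy.
Decomposition 3: common = {ShipDate, ProdID, PDesc}, closure = {ShipID, ShipDate, WCity, WhID, ProdID, PDesc} → lossless.

Decomposition 3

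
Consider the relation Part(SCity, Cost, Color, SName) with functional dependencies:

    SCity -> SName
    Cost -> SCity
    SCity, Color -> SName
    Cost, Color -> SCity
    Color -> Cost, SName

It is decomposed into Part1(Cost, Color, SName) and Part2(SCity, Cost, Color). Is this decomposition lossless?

Common attributes: Part1 ∩ Part2 = {Cost, Color}.
Closure of {Cost, Color}: Cost → SCity applies, adding SCity; SCity, Color → SName applies, adding SName. So (Cost, Color)⁺ = {SCity, Cost, Color, SName}.
This closure contains every attribute of Part1, so Part1 ∩ Part2 → Part1. The join is lossless.

Yes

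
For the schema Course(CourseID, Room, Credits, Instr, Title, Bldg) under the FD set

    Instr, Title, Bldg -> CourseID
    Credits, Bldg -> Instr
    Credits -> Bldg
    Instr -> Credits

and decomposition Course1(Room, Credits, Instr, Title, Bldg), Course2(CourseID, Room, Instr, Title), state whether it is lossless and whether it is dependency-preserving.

lossless and dependency-preserving

Lossless test: (Room, Instr, Title)⁺ = {CourseID, Room, Credits, Instr, Title, Bldg}, which contains all of one fragment — lossless.
Dependency preservation: Instr, Title, Bldg → CourseID is not contained in any single fragment, but the restricted closure of its left-hand side across the fragments still reaches the right-hand side; the remaining FDs each lie inside some fragment. All dependencies are preserved.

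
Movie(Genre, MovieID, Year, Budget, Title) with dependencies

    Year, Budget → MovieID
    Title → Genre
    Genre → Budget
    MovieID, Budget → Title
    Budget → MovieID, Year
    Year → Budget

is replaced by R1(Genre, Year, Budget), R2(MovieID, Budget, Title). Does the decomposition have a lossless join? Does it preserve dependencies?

Lossless test: (Budget)⁺ = {Genre, MovieID, Year, Budget, Title}, which contains all of one fragment — lossless.
Dependency preservation: Year, Budget → MovieID; Title → Genre; Budget → MovieID, Year are not contained in any single fragment, but the restricted closure of each left-hand side across the fragments still reaches the right-hand side; the remaining FDs each lie inside some fragment. All dependencies are preserved.

lossless and dependency-preserving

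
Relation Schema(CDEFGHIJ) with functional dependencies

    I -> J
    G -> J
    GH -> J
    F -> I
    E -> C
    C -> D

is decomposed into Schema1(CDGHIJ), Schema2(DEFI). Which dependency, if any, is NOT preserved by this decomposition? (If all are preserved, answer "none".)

Check E → C: no single fragment contains all of {CE}, and the restricted closure of {E} across the fragments never reaches {C}.
I → J is preserved.
G → J is preserved.
GH → J is preserved.
F → I is preserved.
C → D is preserved.

E -> C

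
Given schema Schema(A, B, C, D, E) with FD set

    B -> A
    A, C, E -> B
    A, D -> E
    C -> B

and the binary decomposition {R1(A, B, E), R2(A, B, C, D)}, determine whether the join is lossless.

No

Common attributes: R1 ∩ R2 = {A, B}.
No dependency enlarges {A, B}, so (A, B)⁺ = {A, B}.
The closure contains neither all of R1 = {A, B, E} nor all of R2 = {A, B, C, D}, so the common attributes are not a superkey of either fragment. The join is lossy.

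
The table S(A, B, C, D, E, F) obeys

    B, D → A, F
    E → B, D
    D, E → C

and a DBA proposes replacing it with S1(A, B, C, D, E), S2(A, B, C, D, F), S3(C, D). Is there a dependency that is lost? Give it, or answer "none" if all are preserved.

B, D → A, F lies within S2.
E → B, D lies within S1.
D, E → C lies within S1.
Every dependency is enforceable on the fragments, so the decomposition is dependency-preserving.

none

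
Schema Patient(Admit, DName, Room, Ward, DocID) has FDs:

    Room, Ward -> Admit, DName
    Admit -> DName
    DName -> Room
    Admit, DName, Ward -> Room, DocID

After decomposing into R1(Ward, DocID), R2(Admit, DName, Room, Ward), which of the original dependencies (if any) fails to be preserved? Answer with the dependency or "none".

Admit, DName, Ward -> Room, DocID

Check Admit, DName, Ward → Room, DocID: no single fragment contains all of {Admit, DName, Room, Ward, DocID}, and the restricted closure of {Admit, DName, Ward} across the fragments never reaches {Room, DocID}.
Room, Ward → Admit, DName is preserved.
Admit → DName is preserved.
DName → Room is preserved.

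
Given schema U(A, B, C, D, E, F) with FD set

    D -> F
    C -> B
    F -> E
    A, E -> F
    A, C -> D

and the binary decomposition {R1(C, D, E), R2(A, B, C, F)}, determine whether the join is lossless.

No

Common attributes: R1 ∩ R2 = {C}.
Closure of {C}: C → B applies, adding B. So (C)⁺ = {B, C}.
The closure contains neither all of R1 = {C, D, E} nor all of R2 = {A, B, C, F}, so the common attributes are not a superkey of either fragment. The join is lossy.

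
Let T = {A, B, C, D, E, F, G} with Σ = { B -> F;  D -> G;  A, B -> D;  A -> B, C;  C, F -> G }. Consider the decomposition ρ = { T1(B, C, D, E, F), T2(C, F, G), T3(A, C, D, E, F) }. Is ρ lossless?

Chase test. Columns are A, B, C, D, E, F, G; row i has aⱼ where attribute j ∈ Ti, else bᵢⱼ.
Initial tableau (one row per fragment):
  row 1: b11 a2 a3 a4 a5 a6 b17
  row 2: b21 b22 a3 b24 b25 a6 a7
  row 3: a1 b32 a3 a4 a5 a6 b37
Rows 1 and 3 agree on D; apply D→G and equate their G entries.
Rows 1 and 2 agree on C, F; apply C, F→G and equate their G entries.
No row becomes fully distinguished — the join is lossy.

No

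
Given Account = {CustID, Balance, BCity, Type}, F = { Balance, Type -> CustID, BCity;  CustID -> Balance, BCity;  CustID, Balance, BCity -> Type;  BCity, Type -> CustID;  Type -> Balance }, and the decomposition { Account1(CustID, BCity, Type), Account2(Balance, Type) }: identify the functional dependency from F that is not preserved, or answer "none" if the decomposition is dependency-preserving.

Balance, Type → CustID, BCity: restricted closure across fragments reaches CustID, BCity.
CustID → Balance, BCity: restricted closure across fragments reaches Balance, BCity.
CustID, Balance, BCity → Type: restricted closure across fragments reaches Type.
BCity, Type → CustID lies within Account1.
Type → Balance lies within Account2.
Every dependency is enforceable on the fragments, so the decomposition is dependency-preserving.

none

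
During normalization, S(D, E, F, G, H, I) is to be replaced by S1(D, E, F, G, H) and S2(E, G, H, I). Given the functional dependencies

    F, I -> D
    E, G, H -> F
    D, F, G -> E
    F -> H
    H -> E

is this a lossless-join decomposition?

No

Common attributes: S1 ∩ S2 = {E, G, H}.
Closure of {E, G, H}: E, G, H → F applies, adding F. So (E, G, H)⁺ = {E, F, G, H}.
The closure contains neither all of S1 = {D, E, F, G, H} nor all of S2 = {E, G, H, I}, so the common attributes are not a superkey of either fragment. The join is lossy.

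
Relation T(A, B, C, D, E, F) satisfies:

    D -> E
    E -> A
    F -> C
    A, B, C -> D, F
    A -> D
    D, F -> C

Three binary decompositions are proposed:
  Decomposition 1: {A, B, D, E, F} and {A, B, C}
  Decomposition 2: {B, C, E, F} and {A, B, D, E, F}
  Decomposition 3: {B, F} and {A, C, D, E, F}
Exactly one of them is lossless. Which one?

Decomposition 2

Decomposition 1: common = {A, B}, closure = {A, B, D, E} → lossy.
Decomposition 2: common = {B, E, F}, closure = {A, B, C, D, E, F} → lossless.
Decomposition 3: common = {F}, closure = {C, F} → lossy.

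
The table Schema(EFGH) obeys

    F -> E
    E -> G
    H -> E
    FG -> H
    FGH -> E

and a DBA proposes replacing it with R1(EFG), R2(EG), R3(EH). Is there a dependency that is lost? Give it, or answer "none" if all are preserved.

Check FG → H: no single fragment contains all of {FGH}, and the restricted closure of {FG} across the fragments never reaches {H}.
F → E is preserved.
E → G is preserved.
H → E is preserved.
FGH → E is preserved.

FG -> H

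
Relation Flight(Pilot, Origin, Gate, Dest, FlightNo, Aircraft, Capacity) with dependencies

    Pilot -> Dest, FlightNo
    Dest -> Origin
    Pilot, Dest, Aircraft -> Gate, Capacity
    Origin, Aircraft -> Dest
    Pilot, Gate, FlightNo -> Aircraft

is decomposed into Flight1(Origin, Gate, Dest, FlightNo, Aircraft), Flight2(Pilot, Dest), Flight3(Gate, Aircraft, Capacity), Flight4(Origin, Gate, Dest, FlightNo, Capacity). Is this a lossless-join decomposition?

Chase test. Columns are Pilot, Origin, Gate, Dest, FlightNo, Aircraft, Capacity; row i has aⱼ where attribute j ∈ Flighti, else bᵢⱼ.
Initial tableau (one row per fragment):
  row 1: b11 a2 a3 a4 a5 a6 b17
  row 2: a1 b22 b23 a4 b25 b26 b27
  row 3: b31 b32 a3 b34 b35 a6 a7
  row 4: b41 a2 a3 a4 a5 b46 a7
Rows 1 and 2 agree on Dest; apply Dest→Origin and equate their Origin entries.
No row becomes fully distinguished — the join is lossy.

No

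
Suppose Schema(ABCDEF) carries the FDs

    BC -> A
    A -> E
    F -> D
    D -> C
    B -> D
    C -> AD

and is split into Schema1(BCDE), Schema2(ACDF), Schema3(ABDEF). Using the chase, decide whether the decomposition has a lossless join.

Chase test. Columns are ABCDEF; row i has aⱼ where attribute j ∈ Schemai, else bᵢⱼ.
Initial tableau (one row per fragment):
  row 1: b11 a2 a3 a4 a5 b16
  row 2: a1 b22 a3 a4 b25 a6
  row 3: a1 a2 b33 a4 a5 a6
Rows 2 and 3 agree on A; apply A→E and equate their E entries.
Rows 1 and 3 agree on D; apply D→C and equate their C entries.
Rows 1 and 2 agree on C; apply C→AD and equate their AD entries.
Row 3 is now all distinguished symbols — the join is lossless.

Yes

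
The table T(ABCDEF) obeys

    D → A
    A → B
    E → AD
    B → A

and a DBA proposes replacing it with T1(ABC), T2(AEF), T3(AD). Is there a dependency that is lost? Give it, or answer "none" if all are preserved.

E → AD

Check E → AD: no single fragment contains all of {ADE}, and the restricted closure of {E} across the fragments never reaches {AD}.
D → A is preserved.
A → B is preserved.
B → A is preserved.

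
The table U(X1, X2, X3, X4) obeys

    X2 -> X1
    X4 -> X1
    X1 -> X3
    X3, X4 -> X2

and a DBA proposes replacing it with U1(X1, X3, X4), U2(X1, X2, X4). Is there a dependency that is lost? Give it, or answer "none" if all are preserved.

none

X2 → X1 lies within U2.
X4 → X1 lies within U1.
X1 → X3 lies within U1.
X3, X4 → X2: restricted closure across fragments reaches X2.
Every dependency is enforceable on the fragments, so the decomposition is dependency-preserving.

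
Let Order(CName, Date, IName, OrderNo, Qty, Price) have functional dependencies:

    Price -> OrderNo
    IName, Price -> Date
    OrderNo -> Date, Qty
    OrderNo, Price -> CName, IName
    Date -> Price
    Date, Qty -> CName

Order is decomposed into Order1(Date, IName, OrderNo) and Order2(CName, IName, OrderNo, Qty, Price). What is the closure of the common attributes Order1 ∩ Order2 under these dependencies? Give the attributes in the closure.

CName, Date, IName, OrderNo, Qty, Price

Order1 ∩ Order2 = {IName, OrderNo}.
OrderNo → Date, Qty applies, adding Date, Qty
Date → Price applies, adding Price
Date, Qty → CName applies, adding CName
Closure: {CName, Date, IName, OrderNo, Qty, Price}.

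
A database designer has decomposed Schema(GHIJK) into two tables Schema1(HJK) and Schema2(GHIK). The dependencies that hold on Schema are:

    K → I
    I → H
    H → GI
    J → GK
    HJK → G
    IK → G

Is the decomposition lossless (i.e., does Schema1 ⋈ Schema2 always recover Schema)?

Yes

Common attributes: Schema1 ∩ Schema2 = {HK}.
Closure of {HK}: K → I applies, adding I; H → GI applies, adding G. So (HK)⁺ = {GHIK}.
This closure contains every attribute of Schema2, so Schema1 ∩ Schema2 → Schema2. The join is lossless.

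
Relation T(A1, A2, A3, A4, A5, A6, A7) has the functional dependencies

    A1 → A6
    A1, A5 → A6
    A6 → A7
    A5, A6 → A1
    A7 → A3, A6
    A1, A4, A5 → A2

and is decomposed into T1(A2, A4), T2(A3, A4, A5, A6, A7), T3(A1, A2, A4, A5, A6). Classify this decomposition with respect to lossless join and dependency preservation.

Lossless test (chase): Rows 2 and 3 agree on A6; apply A6→A7 and equate their A7 entries. Rows 2 and 3 agree on A5, A6; apply A5, A6→A1 and equate their A1 entries. Rows 2 and 3 agree on A7; apply A7→A3, A6 and equate their A3, A6 entries. Rows 2 and 3 agree on A1, A4, A5; apply A1, A4, A5→A2 and equate their A2 entries. Row 2 is now all distinguished symbols — the join is lossless.
Dependency preservation: every FD's attributes lie within a single fragment, so each can be enforced locally — preserved.

lossless and dependency-preserving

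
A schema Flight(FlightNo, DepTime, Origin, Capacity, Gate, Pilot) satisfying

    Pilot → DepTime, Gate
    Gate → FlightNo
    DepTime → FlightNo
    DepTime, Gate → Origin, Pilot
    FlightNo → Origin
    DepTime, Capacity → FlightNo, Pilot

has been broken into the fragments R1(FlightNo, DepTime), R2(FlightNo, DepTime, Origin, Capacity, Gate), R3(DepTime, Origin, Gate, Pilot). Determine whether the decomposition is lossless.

Chase test. Columns are FlightNo, DepTime, Origin, Capacity, Gate, Pilot; row i has aⱼ where attribute j ∈ Ri, else bᵢⱼ.
Initial tableau (one row per fragment):
  row 1: a1 a2 b13 b14 b15 b16
  row 2: a1 a2 a3 a4 a5 b26
  row 3: b31 a2 a3 b34 a5 a6
Rows 2 and 3 agree on Gate; apply Gate→FlightNo and equate their FlightNo entries.
Rows 2 and 3 agree on DepTime, Gate; apply DepTime, Gate→Origin, Pilot and equate their Origin, Pilot entries.
Rows 1 and 2 agree on FlightNo; apply FlightNo→Origin and equate their Origin entries.
Row 2 is now all distinguished symbols — the join is lossless.

Yes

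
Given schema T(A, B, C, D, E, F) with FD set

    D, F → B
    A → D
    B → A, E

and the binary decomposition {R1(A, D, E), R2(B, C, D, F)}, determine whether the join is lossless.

No

Common attributes: R1 ∩ R2 = {D}.
No dependency enlarges {D}, so (D)⁺ = {D}.
The closure contains neither all of R1 = {A, D, E} nor all of R2 = {B, C, D, F}, so the common attributes are not a superkey of either fragment. The join is lossy.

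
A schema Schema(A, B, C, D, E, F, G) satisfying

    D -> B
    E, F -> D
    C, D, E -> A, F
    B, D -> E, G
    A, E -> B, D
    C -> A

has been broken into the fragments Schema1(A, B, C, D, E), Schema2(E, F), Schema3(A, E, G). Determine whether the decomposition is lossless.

No

Chase test. Columns are A, B, C, D, E, F, G; row i has aⱼ where attribute j ∈ Schemai, else bᵢⱼ.
Initial tableau (one row per fragment):
  row 1: a1 a2 a3 a4 a5 b16 b17
  row 2: b21 b22 b23 b24 a5 a6 b27
  row 3: a1 b32 b33 b34 a5 b36 a7
Rows 1 and 3 agree on A, E; apply A, E→B, D and equate their B, D entries.
Rows 1 and 3 agree on B, D; apply B, D→E, G and equate their E, G entries.
No row becomes fully distinguished — the join is lossy.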